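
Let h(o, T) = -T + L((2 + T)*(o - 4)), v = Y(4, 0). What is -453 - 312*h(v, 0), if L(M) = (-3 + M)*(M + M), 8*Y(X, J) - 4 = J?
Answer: -44133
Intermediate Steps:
Y(X, J) = ½ + J/8
v = ½ (v = ½ + (⅛)*0 = ½ + 0 = ½ ≈ 0.50000)
L(M) = 2*M*(-3 + M) (L(M) = (-3 + M)*(2*M) = 2*M*(-3 + M))
h(o, T) = -T + 2*(-4 + o)*(-3 + (-4 + o)*(2 + T))*(2 + T) (h(o, T) = -T + 2*((2 + T)*(o - 4))*(-3 + (2 + T)*(o - 4)) = -T + 2*((2 + T)*(-4 + o))*(-3 + (2 + T)*(-4 + o)) = -T + 2*((-4 + o)*(2 + T))*(-3 + (-4 + o)*(2 + T)) = -T + 2*(-4 + o)*(-3 + (-4 + o)*(2 + T))*(2 + T))
-453 - 312*h(v, 0) = -453 - 312*(-1*0 + 2*(-11 - 4*0 + 2*(½) + 0*(½))*(-8 - 4*0 + 2*(½) + 0*(½))) = -453 - 312*(0 + 2*(-11 + 0 + 1 + 0)*(-8 + 0 + 1 + 0)) = -453 - 312*(0 + 2*(-10)*(-7)) = -453 - 312*(0 + 140) = -453 - 312*140 = -453 - 43680 = -44133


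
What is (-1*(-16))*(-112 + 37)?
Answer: -1200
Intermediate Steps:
(-1*(-16))*(-112 + 37) = 16*(-75) = -1200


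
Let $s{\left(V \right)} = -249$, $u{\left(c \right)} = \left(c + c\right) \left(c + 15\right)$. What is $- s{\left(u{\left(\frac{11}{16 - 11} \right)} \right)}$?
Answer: $249$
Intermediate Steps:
$u{\left(c \right)} = 2 c \left(15 + c\right)$
$- s{\left(u{\left(\frac{11}{16 - 11} \right)} \right)} = \left(-1\right) \left(-249\right) = 249$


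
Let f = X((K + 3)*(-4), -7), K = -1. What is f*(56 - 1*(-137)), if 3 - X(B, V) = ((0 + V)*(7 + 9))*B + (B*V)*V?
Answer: -96693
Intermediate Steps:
X(B, V) = 3 - B*V² - 16*B*V (X(B, V) = 3 - (((0 + V)*(7 + 9))*B + (B*V)*V) = 3 - ((V*16)*B + B*V²) = 3 - ((16*V)*B + B*V²) = 3 - (16*B*V + B*V²) = 3 - (B*V² + 16*B*V) = 3 + (-B*V² - 16*B*V) = 3 - B*V² - 16*B*V)
f = -501 (f = 3 - 1*(-1 + 3)*(-4)*(-7)² - 16*(-1 + 3)*(-4)*(-7) = 3 - 1*2*(-4)*49 - 16*2*(-4)*(-7) = 3 - 1*(-8)*49 - 16*(-8)*(-7) = 3 + 392 - 896 = -501)
f*(56 - 1*(-137)) = -501*(56 - 1*(-137)) = -501*(56 + 137) = -501*193 = -96693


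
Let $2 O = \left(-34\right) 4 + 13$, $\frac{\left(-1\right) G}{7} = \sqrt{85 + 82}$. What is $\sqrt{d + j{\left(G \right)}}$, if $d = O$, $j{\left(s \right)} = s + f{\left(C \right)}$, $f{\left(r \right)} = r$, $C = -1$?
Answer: $\frac{\sqrt{-250 - 28 \sqrt{167}}}{2} \approx 12.368 i$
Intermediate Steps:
$G = - 7 \sqrt{167}$ ($G = - 7 \sqrt{85 + 82} = - 7 \sqrt{167} \approx -90.46$)
$j{\left(s \right)} = -1 + s$ ($j{\left(s \right)} = s - 1 = -1 + s$)
$O = - \frac{123}{2}$ ($O = \frac{\left(-34\right) 4 + 13}{2} = \frac{-136 + 13}{2} = \frac{1}{2} \left(-123\right) = - \frac{123}{2} \approx -61.5$)
$d = - \frac{123}{2} \approx -61.5$
$\sqrt{d + j{\left(G \right)}} = \sqrt{- \frac{123}{2} - \left(1 + 7 \sqrt{167}\right)} = \sqrt{- \frac{125}{2} - 7 \sqrt{167}}$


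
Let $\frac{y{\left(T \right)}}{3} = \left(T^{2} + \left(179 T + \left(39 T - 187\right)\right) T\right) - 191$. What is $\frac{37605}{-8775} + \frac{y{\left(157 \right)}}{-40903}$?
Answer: $- \frac{9524403476}{23928255} \approx -398.04$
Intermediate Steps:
$y{\left(T \right)} = -573 + 3 T^{2} + 3 T \left(-187 + 218 T\right)$ ($y{\left(T \right)} = 3 \left(\left(T^{2} + \left(179 T + \left(39 T - 187\right)\right) T\right) - 191\right) = 3 \left(\left(T^{2} + \left(179 T + \left(-187 + 39 T\right)\right) T\right) - 191\right) = 3 \left(\left(T^{2} + \left(-187 + 218 T\right) T\right) - 191\right) = 3 \left(\left(T^{2} + T \left(-187 + 218 T\right)\right) - 191\right) = 3 \left(-191 + T^{2} + T \left(-187 + 218 T\right)\right) = -573 + 3 T^{2} + 3 T \left(-187 + 218 T\right)$)
$\frac{37605}{-8775} + \frac{y{\left(157 \right)}}{-40903} = \frac{37605}{-8775} + \frac{-573 - 88077 + 657 \cdot 157^{2}}{-40903} = 37605 \left(- \frac{1}{8775}\right) + \left(-573 - 88077 + 657 \cdot 24649\right) \left(- \frac{1}{40903}\right) = - \frac{2507}{585} + \left(-573 - 88077 + 16194393\right) \left(- \frac{1}{40903}\right) = - \frac{2507}{585} + 16105743 \left(- \frac{1}{40903}\right) = - \frac{2507}{585} - \frac{16105743}{40903} = - \frac{9524403476}{23928255}$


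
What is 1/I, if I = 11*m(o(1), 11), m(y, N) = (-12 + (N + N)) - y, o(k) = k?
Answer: 1/99 ≈ 0.010101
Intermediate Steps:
m(y, N) = -12 - y + 2*N (m(y, N) = (-12 + 2*N) - y = -12 - y + 2*N)
I = 99 (I = 11*(-12 - 1*1 + 2*11) = 11*(-12 - 1 + 22) = 11*9 = 99)
1/I = 1/99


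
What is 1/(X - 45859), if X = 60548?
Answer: 1/14689 ≈ 6.8078e-5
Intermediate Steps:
1/(X - 45859) = 1/(60548 - 45859) = 1/14689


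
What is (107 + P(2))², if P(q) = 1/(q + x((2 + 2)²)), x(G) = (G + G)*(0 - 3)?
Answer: 101143249/8836 ≈ 11447.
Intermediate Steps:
x(G) = -6*G (x(G) = (2*G)*(-3) = -6*G)
P(q) = 1/(-96 + q) (P(q) = 1/(q - 6*(2 + 2)²) = 1/(q - 6*4²) = 1/(q - 6*16) = 1/(q - 96) = 1/(-96 + q))
(107 + P(2))² = (107 + 1/(-96 + 2))² = (107 + 1/(-94))² = (107 - 1/94)² = (10057/94)² = 101143249/8836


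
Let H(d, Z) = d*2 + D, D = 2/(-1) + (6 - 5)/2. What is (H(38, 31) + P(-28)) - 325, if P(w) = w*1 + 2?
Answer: -553/2 ≈ -276.50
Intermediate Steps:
D = -3/2 (D = 2*(-1) + 1*(½) = -2 + ½ = -3/2 ≈ -1.5000)
H(d, Z) = -3/2 + 2*d (H(d, Z) = d*2 - 3/2 = 2*d - 3/2 = -3/2 + 2*d)
P(w) = 2 + w (P(w) = w + 2 = 2 + w)
(H(38, 31) + P(-28)) - 325 = ((-3/2 + 2*38) + (2 - 28)) - 325 = ((-3/2 + 76) - 26) - 325 = (149/2 - 26) - 325 = 97/2 - 325 = -553/2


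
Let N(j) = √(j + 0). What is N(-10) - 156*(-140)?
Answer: 21840 + I*√10 ≈ 21840.0 + 3.1623*I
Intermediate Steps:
N(j) = √j
N(-10) - 156*(-140) = √(-10) - 156*(-140) = I*√10 + 21840 = 21840 + I*√10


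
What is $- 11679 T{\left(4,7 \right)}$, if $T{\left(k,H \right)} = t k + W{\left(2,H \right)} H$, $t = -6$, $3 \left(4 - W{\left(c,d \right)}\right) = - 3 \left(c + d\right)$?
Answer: $-782493$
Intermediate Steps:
$W{\left(c,d \right)} = 4 + c + d$ ($W{\left(c,d \right)} = 4 - \frac{\left(-3\right) \left(c + d\right)}{3} = 4 - \frac{- 3 c - 3 d}{3} = 4 + \left(c + d\right) = 4 + c + d$)
$T{\left(k,H \right)} = - 6 k + H \left(6 + H\right)$ ($T{\left(k,H \right)} = - 6 k + \left(4 + 2 + H\right) H = - 6 k + \left(6 + H\right) H = - 6 k + H \left(6 + H\right)$)
$- 11679 T{\left(4,7 \right)} = - 11679 \left(\left(-6\right) 4 + 7 \left(6 + 7\right)\right) = - 11679 \left(-24 + 7 \cdot 13\right) = - 11679 \left(-24 + 91\right) = \left(-11679\right) 67 = -782493$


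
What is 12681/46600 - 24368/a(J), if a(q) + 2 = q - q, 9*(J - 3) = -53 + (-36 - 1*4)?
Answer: 567787081/46600 ≈ 12184.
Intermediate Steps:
J = -22/3 (J = 3 + (-53 + (-36 - 1*4))/9 = 3 + (-53 + (-36 - 4))/9 = 3 + (-53 - 40)/9 = 3 + (⅑)*(-93) = 3 - 31/3 = -22/3 ≈ -7.3333)
a(q) = -2 (a(q) = -2 + (q - q) = -2 + 0 = -2)
12681/46600 - 24368/a(J) = 12681/46600 - 24368/(-2) = 12681*(1/46600) - 24368*(-½) = 12681/46600 + 12184 = 567787081/46600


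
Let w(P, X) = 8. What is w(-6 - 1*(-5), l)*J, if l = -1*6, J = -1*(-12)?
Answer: 96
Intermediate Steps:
J = 12
l = -6
w(-6 - 1*(-5), l)*J = 8*12 = 96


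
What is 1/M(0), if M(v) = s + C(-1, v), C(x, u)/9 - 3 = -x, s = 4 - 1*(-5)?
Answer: 1/45 ≈ 0.022222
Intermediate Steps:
s = 9 (s = 4 + 5 = 9)
C(x, u) = 27 - 9*x (C(x, u) = 27 + 9*(-x) = 27 - 9*x)
M(v) = 45 (M(v) = 9 + (27 - 9*(-1)) = 9 + (27 + 9) = 9 + 36 = 45)
1/M(0) = 1/45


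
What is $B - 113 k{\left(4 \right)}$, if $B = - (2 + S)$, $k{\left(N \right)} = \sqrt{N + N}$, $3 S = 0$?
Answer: $-2 - 226 \sqrt{2} \approx -321.61$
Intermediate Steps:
$S = 0$ ($S = \frac{1}{3} \cdot 0 = 0$)
$k{\left(N \right)} = \sqrt{2} \sqrt{N}$ ($k{\left(N \right)} = \sqrt{2 N} = \sqrt{2} \sqrt{N}$)
$B = -2$ ($B = - (2 + 0) = \left(-1\right) 2 = -2$)
$B - 113 k{\left(4 \right)} = -2 - 113 \sqrt{2} \sqrt{4} = -2 - 113 \sqrt{2} \cdot 2 = -2 - 113 \cdot 2 \sqrt{2} = -2 - 226 \sqrt{2}$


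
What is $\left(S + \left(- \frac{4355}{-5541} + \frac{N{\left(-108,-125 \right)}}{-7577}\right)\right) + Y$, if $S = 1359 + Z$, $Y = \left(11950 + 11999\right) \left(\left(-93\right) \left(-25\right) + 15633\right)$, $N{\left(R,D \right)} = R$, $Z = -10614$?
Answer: $\frac{18055995737905522}{41984157} \approx 4.3007 \cdot 10^{8}$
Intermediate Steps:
$Y = 430076142$ ($Y = 23949 \left(2325 + 15633\right) = 23949 \cdot 17958 = 430076142$)
$S = -9255$ ($S = 1359 - 10614 = -9255$)
$\left(S + \left(- \frac{4355}{-5541} + \frac{N{\left(-108,-125 \right)}}{-7577}\right)\right) + Y = \left(-9255 - \left(- \frac{4355}{5541} - \frac{108}{7577}\right)\right) + 430076142 = \left(-9255 - - \frac{33596263}{41984157}\right) + 430076142 = \left(-9255 + \left(\frac{4355}{5541} + \frac{108}{7577}\right)\right) + 430076142 = \left(-9255 + \frac{33596263}{41984157}\right) + 430076142 = - \frac{388529776772}{41984157} + 430076142 = \frac{18055995737905522}{41984157}$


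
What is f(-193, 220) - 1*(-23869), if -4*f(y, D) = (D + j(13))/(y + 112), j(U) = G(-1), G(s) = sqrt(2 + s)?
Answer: 7733777/324 ≈ 23870.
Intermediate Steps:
j(U) = 1 (j(U) = sqrt(2 - 1) = sqrt(1) = 1)
f(y, D) = -(1 + D)/(4*(112 + y)) (f(y, D) = -(D + 1)/(4*(y + 112)) = -(1 + D)/(4*(112 + y)))
f(-193, 220) - 1*(-23869) = (-1 - 1*220)/(4*(112 - 193)) - 1*(-23869) = (1/4)*(-1 - 220)/(-81) + 23869 = (1/4)*(-1/81)*(-221) + 23869 = 221/324 + 23869 = 7733777/324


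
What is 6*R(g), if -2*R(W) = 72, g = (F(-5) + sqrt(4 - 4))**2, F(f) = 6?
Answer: -216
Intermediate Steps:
g = 36 (g = (6 + sqrt(4 - 4))**2 = (6 + sqrt(0))**2 = (6 + 0)**2 = 6**2 = 36)
R(W) = -36 (R(W) = -1/2*72 = -36)
6*R(g) = 6*(-36) = -216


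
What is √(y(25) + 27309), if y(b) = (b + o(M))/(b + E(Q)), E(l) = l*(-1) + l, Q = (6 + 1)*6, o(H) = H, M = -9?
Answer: √682741/5 ≈ 165.26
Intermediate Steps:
Q = 42 (Q = 7*6 = 42)
E(l) = 0 (E(l) = -l + l = 0)
y(b) = (-9 + b)/b (y(b) = (b - 9)/(b + 0) = (-9 + b)/b)
√(y(25) + 27309) = √((-9 + 25)/25 + 27309) = √((1/25)*16 + 27309) = √(16/25 + 27309) = √(682741/25) = √682741/5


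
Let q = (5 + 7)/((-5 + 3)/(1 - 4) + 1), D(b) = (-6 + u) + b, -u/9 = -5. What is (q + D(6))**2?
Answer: 68121/25 ≈ 2724.8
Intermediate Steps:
u = 45 (u = -9*(-5) = 45)
D(b) = 39 + b (D(b) = (-6 + 45) + b = 39 + b)
q = 36/5 (q = 12/(-2/(-3) + 1) = 12/(-2*(-1/3) + 1) = 12/(2/3 + 1) = 12/(5/3) = (3/5)*12 = 36/5 ≈ 7.2000)
(q + D(6))**2 = (36/5 + (39 + 6))**2 = (36/5 + 45)**2 = (261/5)**2 = 68121/25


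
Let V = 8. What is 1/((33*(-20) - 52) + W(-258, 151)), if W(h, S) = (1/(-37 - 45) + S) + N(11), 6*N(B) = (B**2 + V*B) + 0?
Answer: -123/64720 ≈ -0.0019005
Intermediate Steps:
N(B) = B**2/6 + 4*B/3 (N(B) = ((B**2 + 8*B) + 0)/6 = (B**2 + 8*B)/6 = B**2/6 + 4*B/3)
W(h, S) = 4283/123 + S (W(h, S) = (1/(-37 - 45) + S) + (1/6)*11*(8 + 11) = (1/(-82) + S) + (1/6)*11*19 = (-1/82 + S) + 209/6 = 4283/123 + S)
1/((33*(-20) - 52) + W(-258, 151)) = 1/((33*(-20) - 52) + (4283/123 + 151)) = 1/((-660 - 52) + 22856/123) = 1/(-712 + 22856/123) = 1/(-64720/123) = -123/64720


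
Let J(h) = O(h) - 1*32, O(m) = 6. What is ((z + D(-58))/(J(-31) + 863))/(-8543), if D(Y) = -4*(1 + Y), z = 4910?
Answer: -5138/7150491 ≈ -0.00071855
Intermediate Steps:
J(h) = -26 (J(h) = 6 - 1*32 = 6 - 32 = -26)
D(Y) = -4 - 4*Y
((z + D(-58))/(J(-31) + 863))/(-8543) = ((4910 + (-4 - 4*(-58)))/(-26 + 863))/(-8543) = ((4910 + (-4 + 232))/837)*(-1/8543) = ((4910 + 228)*(1/837))*(-1/8543) = (5138*(1/837))*(-1/8543) = (5138/837)*(-1/8543) = -5138/7150491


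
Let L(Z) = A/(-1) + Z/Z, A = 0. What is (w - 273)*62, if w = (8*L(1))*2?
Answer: -15934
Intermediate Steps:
L(Z) = 1 (L(Z) = 0/(-1) + Z/Z = 0*(-1) + 1 = 0 + 1 = 1)
w = 16 (w = (8*1)*2 = 8*2 = 16)
(w - 273)*62 = (16 - 273)*62 = -257*62 = -15934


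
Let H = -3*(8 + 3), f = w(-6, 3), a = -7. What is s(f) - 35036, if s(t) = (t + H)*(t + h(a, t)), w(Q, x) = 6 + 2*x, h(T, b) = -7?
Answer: -35141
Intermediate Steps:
f = 12 (f = 6 + 2*3 = 6 + 6 = 12)
H = -33 (H = -3*11 = -33)
s(t) = (-33 + t)*(-7 + t) (s(t) = (t - 33)*(t - 7) = (-33 + t)*(-7 + t))
s(f) - 35036 = (231 + 12**2 - 40*12) - 35036 = (231 + 144 - 480) - 35036 = -105 - 35036 = -35141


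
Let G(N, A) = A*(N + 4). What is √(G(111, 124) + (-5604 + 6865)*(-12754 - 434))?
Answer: 8*I*√259622 ≈ 4076.3*I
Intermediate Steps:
G(N, A) = A*(4 + N)
√(G(111, 124) + (-5604 + 6865)*(-12754 - 434)) = √(124*(4 + 111) + (-5604 + 6865)*(-12754 - 434)) = √(124*115 + 1261*(-13188)) = √(14260 - 16630068) = √(-16615808) = 8*I*√259622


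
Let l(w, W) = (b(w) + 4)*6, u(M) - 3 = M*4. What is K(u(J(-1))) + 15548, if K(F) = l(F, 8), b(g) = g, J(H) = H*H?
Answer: 15614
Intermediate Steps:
J(H) = H**2
u(M) = 3 + 4*M (u(M) = 3 + M*4 = 3 + 4*M)
l(w, W) = 24 + 6*w (l(w, W) = (w + 4)*6 = (4 + w)*6 = 24 + 6*w)
K(F) = 24 + 6*F
K(u(J(-1))) + 15548 = (24 + 6*(3 + 4*(-1)**2)) + 15548 = (24 + 6*(3 + 4*1)) + 15548 = (24 + 6*(3 + 4)) + 15548 = (24 + 6*7) + 15548 = (24 + 42) + 15548 = 66 + 15548 = 15614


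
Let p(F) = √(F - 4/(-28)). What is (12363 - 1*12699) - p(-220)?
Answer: -336 - 9*I*√133/7 ≈ -336.0 - 14.828*I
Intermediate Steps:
p(F) = √(⅐ + F) (p(F) = √(F - 4*(-1/28)) = √(F + ⅐) = √(⅐ + F))
(12363 - 1*12699) - p(-220) = (12363 - 1*12699) - √(7 + 49*(-220))/7 = (12363 - 12699) - √(7 - 10780)/7 = -336 - √(-10773)/7 = -336 - 9*I*√133/7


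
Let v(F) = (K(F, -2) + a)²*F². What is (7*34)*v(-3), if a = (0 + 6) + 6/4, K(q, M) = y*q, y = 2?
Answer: 9639/2 ≈ 4819.5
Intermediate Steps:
K(q, M) = 2*q
a = 15/2 (a = 6 + 6*(¼) = 6 + 3/2 = 15/2 ≈ 7.5000)
v(F) = F²*(15/2 + 2*F)² (v(F) = (2*F + 15/2)²*F² = (15/2 + 2*F)²*F² = F²*(15/2 + 2*F)²)
(7*34)*v(-3) = (7*34)*((¼)*(-3)²*(15 + 4*(-3))²) = 238*((¼)*9*(15 - 12)²) = 238*((¼)*9*3²) = 238*((¼)*9*9) = 238*(81/4) = 9639/2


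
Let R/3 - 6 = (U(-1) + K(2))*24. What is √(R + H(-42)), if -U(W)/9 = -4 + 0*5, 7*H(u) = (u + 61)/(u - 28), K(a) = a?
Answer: √13494410/70 ≈ 52.478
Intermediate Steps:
H(u) = (61 + u)/(7*(-28 + u)) (H(u) = ((u + 61)/(u - 28))/7 = ((61 + u)/(-28 + u))/7 = (61 + u)/(7*(-28 + u)))
U(W) = 36 (U(W) = -9*(-4 + 0*5) = -9*(-4 + 0) = -9*(-4) = 36)
R = 2754 (R = 18 + 3*((36 + 2)*24) = 18 + 3*(38*24) = 18 + 3*912 = 18 + 2736 = 2754)
√(R + H(-42)) = √(2754 + (61 - 42)/(7*(-28 - 42))) = √(2754 + (⅐)*19/(-70)) = √(2754 + (⅐)*(-1/70)*19) = √(2754 - 19/490) = √(1349441/490) = √13494410/70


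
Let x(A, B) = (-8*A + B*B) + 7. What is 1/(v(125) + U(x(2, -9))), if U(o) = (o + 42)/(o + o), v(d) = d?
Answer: 24/3019 ≈ 0.0079497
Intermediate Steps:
x(A, B) = 7 + B² - 8*A (x(A, B) = (-8*A + B²) + 7 = (B² - 8*A) + 7 = 7 + B² - 8*A)
U(o) = (42 + o)/(2*o) (U(o) = (42 + o)/((2*o)) = (42 + o)*(1/(2*o)) = (42 + o)/(2*o))
1/(v(125) + U(x(2, -9))) = 1/(125 + (42 + (7 + (-9)² - 8*2))/(2*(7 + (-9)² - 8*2))) = 1/(125 + (42 + (7 + 81 - 16))/(2*(7 + 81 - 16))) = 1/(125 + (½)*(42 + 72)/72) = 1/(125 + (½)*(1/72)*114) = 1/(125 + 19/24) = 1/(3019/24) = 24/3019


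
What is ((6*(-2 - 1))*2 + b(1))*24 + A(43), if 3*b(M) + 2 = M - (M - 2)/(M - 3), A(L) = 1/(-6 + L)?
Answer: -32411/37 ≈ -875.97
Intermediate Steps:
b(M) = -⅔ + M/3 - (-2 + M)/(3*(-3 + M)) (b(M) = -⅔ + (M - (M - 2)/(M - 3))/3 = -⅔ + (M - (-2 + M)/(-3 + M))/3 = -⅔ + (M/3 - (-2 + M)/(3*(-3 + M))) = -⅔ + M/3 - (-2 + M)/(3*(-3 + M)))
((6*(-2 - 1))*2 + b(1))*24 + A(43) = ((6*(-2 - 1))*2 + (8 + 1² - 6*1)/(3*(-3 + 1)))*24 + 1/(-6 + 43) = ((6*(-3))*2 + (⅓)*(8 + 1 - 6)/(-2))*24 + 1/37 = (-18*2 + (⅓)*(-½)*3)*24 + 1/37 = (-36 - ½)*24 + 1/37 = -73/2*24 + 1/37 = -876 + 1/37 = -32411/37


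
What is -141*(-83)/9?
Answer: 3901/3 ≈ 1300.3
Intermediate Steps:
-141*(-83)/9 = 11703*(⅑) = 3901/3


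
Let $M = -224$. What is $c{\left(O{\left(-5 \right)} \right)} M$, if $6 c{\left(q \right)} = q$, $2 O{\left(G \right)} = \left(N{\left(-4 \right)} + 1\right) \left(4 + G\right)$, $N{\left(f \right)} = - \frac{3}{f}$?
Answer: $\frac{98}{3} \approx 32.667$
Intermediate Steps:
$O{\left(G \right)} = \frac{7}{2} + \frac{7 G}{8}$ ($O{\left(G \right)} = \frac{\left(- \frac{3}{-4} + 1\right) \left(4 + G\right)}{2} = \frac{\left(\left(-3\right) \left(- \frac{1}{4}\right) + 1\right) \left(4 + G\right)}{2} = \frac{\left(\frac{3}{4} + 1\right) \left(4 + G\right)}{2} = \frac{\frac{7}{4} \left(4 + G\right)}{2} = \frac{7 + \frac{7 G}{4}}{2} = \frac{7}{2} + \frac{7 G}{8}$)
$c{\left(q \right)} = \frac{q}{6}$
$c{\left(O{\left(-5 \right)} \right)} M = \frac{\frac{7}{2} + \frac{7}{8} \left(-5\right)}{6} \left(-224\right) = \frac{\frac{7}{2} - \frac{35}{8}}{6} \left(-224\right) = \frac{1}{6} \left(- \frac{7}{8}\right) \left(-224\right) = \left(- \frac{7}{48}\right) \left(-224\right) = \frac{98}{3}$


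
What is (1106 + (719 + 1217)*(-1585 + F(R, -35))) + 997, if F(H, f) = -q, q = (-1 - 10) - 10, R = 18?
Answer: -3025801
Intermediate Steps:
q = -21 (q = -11 - 10 = -21)
F(H, f) = 21 (F(H, f) = -1*(-21) = 21)
(1106 + (719 + 1217)*(-1585 + F(R, -35))) + 997 = (1106 + (719 + 1217)*(-1585 + 21)) + 997 = (1106 + 1936*(-1564)) + 997 = (1106 - 3027904) + 997 = -3026798 + 997 = -3025801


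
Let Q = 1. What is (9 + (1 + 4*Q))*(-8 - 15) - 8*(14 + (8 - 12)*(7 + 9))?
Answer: 78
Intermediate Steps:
(9 + (1 + 4*Q))*(-8 - 15) - 8*(14 + (8 - 12)*(7 + 9)) = (9 + (1 + 4*1))*(-8 - 15) - 8*(14 + (8 - 12)*(7 + 9)) = (9 + (1 + 4))*(-23) - 8*(14 - 4*16) = (9 + 5)*(-23) - 8*(14 - 64) = 14*(-23) - 8*(-50) = -322 + 400 = 78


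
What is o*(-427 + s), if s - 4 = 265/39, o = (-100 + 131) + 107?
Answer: -746672/13 ≈ -57436.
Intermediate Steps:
o = 138 (o = 31 + 107 = 138)
s = 421/39 (s = 4 + 265/39 = 421/39 ≈ 10.795)
o*(-427 + s) = 138*(-427 + 421/39) = 138*(-16232/39) = -746672/13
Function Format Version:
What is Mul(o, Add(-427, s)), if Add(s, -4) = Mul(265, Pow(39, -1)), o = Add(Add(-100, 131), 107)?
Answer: Rational(-746672, 13) ≈ -57436.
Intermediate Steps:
o = 138 (o = Add(31, 107) = 138)
s = Rational(421, 39) (s = Add(4, Mul(265, Pow(39, -1))) = Add(4, Mul(265, Rational(1, 39))) = Add(4, Rational(265, 39)) = Rational(421, 39) ≈ 10.795)
Mul(o, Add(-427, s)) = Mul(138, Add(-427, Rational(421, 39))) = Mul(138, Rational(-16232, 39)) = Rational(-746672, 13)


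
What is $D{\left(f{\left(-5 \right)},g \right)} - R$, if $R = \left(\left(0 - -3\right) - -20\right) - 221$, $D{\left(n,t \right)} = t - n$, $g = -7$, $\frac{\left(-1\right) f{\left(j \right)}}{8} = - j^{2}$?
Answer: $-9$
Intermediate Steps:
$f{\left(j \right)} = 8 j^{2}$ ($f{\left(j \right)} = - 8 \left(- j^{2}\right) = 8 j^{2}$)
$R = -198$ ($R = \left(\left(0 + 3\right) + 20\right) - 221 = \left(3 + 20\right) - 221 = 23 - 221 = -198$)
$D{\left(f{\left(-5 \right)},g \right)} - R = \left(-7 - 8 \left(-5\right)^{2}\right) - -198 = \left(-7 - 8 \cdot 25\right) + 198 = \left(-7 - 200\right) + 198 = -207 + 198 = -9$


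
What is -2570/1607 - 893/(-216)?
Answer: 879931/347112 ≈ 2.5350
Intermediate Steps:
-2570/1607 - 893/(-216) = -2570*1/1607 - 893*(-1/216) = -2570/1607 + 893/216 = 879931/347112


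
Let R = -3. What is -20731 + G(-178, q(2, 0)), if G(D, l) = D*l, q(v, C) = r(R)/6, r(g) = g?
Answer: -20642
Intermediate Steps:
q(v, C) = -1/2 (q(v, C) = -3/6 = -3*1/6 = -1/2)
-20731 + G(-178, q(2, 0)) = -20731 - 178*(-1/2) = -20731 + 89 = -20642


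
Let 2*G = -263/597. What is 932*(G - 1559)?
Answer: -867556394/597 ≈ -1.4532e+6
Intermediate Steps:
G = -263/1194 (G = (-263/597)/2 = (-263*1/597)/2 = (½)*(-263/597) = -263/1194 ≈ -0.22027)
932*(G - 1559) = 932*(-263/1194 - 1559) = 932*(-1861709/1194) = -867556394/597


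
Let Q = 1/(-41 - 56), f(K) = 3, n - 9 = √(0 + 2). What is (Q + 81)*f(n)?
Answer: 23568/97 ≈ 242.97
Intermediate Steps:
n = 9 + √2 (n = 9 + √(0 + 2) = 9 + √2 ≈ 10.414)
Q = -1/97 (Q = 1/(-97) = -1/97 ≈ -0.010309)
(Q + 81)*f(n) = (-1/97 + 81)*3 = (7856/97)*3 = 23568/97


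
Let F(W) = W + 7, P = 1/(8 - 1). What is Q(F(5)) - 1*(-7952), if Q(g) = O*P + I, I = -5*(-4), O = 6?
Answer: 55810/7 ≈ 7972.9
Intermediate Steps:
I = 20
P = ⅐ (P = 1/7 = ⅐ ≈ 0.14286)
F(W) = 7 + W
Q(g) = 146/7 (Q(g) = 6*(⅐) + 20 = 6/7 + 20 = 146/7)
Q(F(5)) - 1*(-7952) = 146/7 - 1*(-7952) = 146/7 + 7952 = 55810/7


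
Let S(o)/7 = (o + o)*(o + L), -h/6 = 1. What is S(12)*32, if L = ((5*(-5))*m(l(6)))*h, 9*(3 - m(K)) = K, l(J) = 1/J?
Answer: 7406336/3 ≈ 2.4688e+6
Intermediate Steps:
h = -6 (h = -6*1 = -6)
m(K) = 3 - K/9
L = 4025/9 (L = ((5*(-5))*(3 - ⅑/6))*(-6) = -25*(3 - ⅑*⅙)*(-6) = -25*(3 - 1/54)*(-6) = -25*161/54*(-6) = -4025/54*(-6) = 4025/9 ≈ 447.22)
S(o) = 14*o*(4025/9 + o) (S(o) = 7*((o + o)*(o + 4025/9)) = 7*((2*o)*(4025/9 + o)) = 7*(2*o*(4025/9 + o)) = 14*o*(4025/9 + o))
S(12)*32 = ((14/9)*12*(4025 + 9*12))*32 = ((14/9)*12*(4025 + 108))*32 = ((14/9)*12*4133)*32 = (231448/3)*32 = 7406336/3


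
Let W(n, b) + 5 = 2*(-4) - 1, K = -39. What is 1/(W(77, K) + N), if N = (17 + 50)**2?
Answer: 1/4475 ≈ 0.00022346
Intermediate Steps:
W(n, b) = -14 (W(n, b) = -5 + (2*(-4) - 1) = -5 + (-8 - 1) = -5 - 9 = -14)
N = 4489 (N = 67**2 = 4489)
1/(W(77, K) + N) = 1/(-14 + 4489) = 1/4475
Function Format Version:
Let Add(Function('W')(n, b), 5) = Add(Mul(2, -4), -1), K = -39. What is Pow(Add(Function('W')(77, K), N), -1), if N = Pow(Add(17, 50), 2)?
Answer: Rational(1, 4475) ≈ 0.00022346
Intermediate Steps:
Function('W')(n, b) = -14 (Function('W')(n, b) = Add(-5, Add(Mul(2, -4), -1)) = Add(-5, Add(-8, -1)) = Add(-5, -9) = -14)
N = 4489 (N = Pow(67, 2) = 4489)
Pow(Add(Function('W')(77, K), N), -1) = Pow(Add(-14, 4489), -1) = Pow(4475, -1) = Rational(1, 4475)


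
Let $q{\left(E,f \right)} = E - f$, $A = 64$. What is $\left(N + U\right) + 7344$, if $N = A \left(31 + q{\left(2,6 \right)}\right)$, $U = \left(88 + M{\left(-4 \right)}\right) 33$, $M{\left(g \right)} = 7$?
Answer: $12207$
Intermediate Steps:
$U = 3135$ ($U = \left(88 + 7\right) 33 = 95 \cdot 33 = 3135$)
$N = 1728$ ($N = 64 \left(31 + \left(2 - 6\right)\right) = 64 \left(31 - 4\right) = 64 \cdot 27 = 1728$)
$\left(N + U\right) + 7344 = \left(1728 + 3135\right) + 7344 = 4863 + 7344 = 12207$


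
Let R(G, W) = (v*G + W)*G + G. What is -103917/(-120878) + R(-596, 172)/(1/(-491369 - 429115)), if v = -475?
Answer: 18785162288361849933/120878 ≈ 1.5541e+14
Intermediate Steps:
R(G, W) = G + G*(W - 475*G) (R(G, W) = (-475*G + W)*G + G = (W - 475*G)*G + G = G*(W - 475*G) + G = G + G*(W - 475*G))
-103917/(-120878) + R(-596, 172)/(1/(-491369 - 429115)) = -103917/(-120878) + (-596*(1 + 172 - 475*(-596)))/(1/(-491369 - 429115)) = -103917*(-1/120878) + (-596*(1 + 172 + 283100))/(1/(-920484)) = 103917/120878 + (-596*283273)/(-1/920484) = 103917/120878 - 168830708*(-920484) = 103917/120878 + 155405965422672 = 18785162288361849933/120878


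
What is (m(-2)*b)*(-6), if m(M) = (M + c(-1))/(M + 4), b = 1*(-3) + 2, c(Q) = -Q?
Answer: -3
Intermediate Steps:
b = -1 (b = -3 + 2 = -1)
m(M) = (1 + M)/(4 + M) (m(M) = (M - 1*(-1))/(M + 4) = (M + 1)/(4 + M) = (1 + M)/(4 + M))
(m(-2)*b)*(-6) = (((1 - 2)/(4 - 2))*(-1))*(-6) = ((-1/2)*(-1))*(-6) = (((½)*(-1))*(-1))*(-6) = -½*(-1)*(-6) = (½)*(-6) = -3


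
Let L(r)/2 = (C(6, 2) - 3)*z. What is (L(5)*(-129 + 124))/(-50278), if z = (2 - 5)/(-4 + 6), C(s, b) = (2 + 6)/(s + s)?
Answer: 35/50278 ≈ 0.00069613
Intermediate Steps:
C(s, b) = 4/s (C(s, b) = 8/((2*s)) = 8*(1/(2*s)) = 4/s)
z = -3/2 ≈ -1.5000
L(r) = 7 (L(r) = 2*((4/6 - 3)*(-3/2)) = 2*((4*(⅙) - 3)*(-3/2)) = 2*((⅔ - 3)*(-3/2)) = 2*(-7/3*(-3/2)) = 2*(7/2) = 7)
(L(5)*(-129 + 124))/(-50278) = (7*(-129 + 124))/(-50278) = (7*(-5))*(-1/50278) = -35*(-1/50278) = 35/50278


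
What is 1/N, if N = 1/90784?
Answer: 90784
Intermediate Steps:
N = 1/90784 ≈ 1.1015e-5
1/N = 1/(1/90784) = 90784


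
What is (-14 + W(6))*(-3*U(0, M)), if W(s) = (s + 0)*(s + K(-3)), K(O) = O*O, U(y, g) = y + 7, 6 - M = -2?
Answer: -1596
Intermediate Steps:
M = 8 (M = 6 - 1*(-2) = 6 + 2 = 8)
U(y, g) = 7 + y
K(O) = O²
W(s) = s*(9 + s) (W(s) = (s + 0)*(s + (-3)²) = s*(s + 9) = s*(9 + s))
(-14 + W(6))*(-3*U(0, M)) = (-14 + 6*(9 + 6))*(-3*(7 + 0)) = (-14 + 6*15)*(-3*7) = (-14 + 90)*(-21) = 76*(-21) = -1596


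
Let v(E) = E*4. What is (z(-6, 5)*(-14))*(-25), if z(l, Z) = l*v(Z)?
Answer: -42000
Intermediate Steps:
v(E) = 4*E
z(l, Z) = 4*Z*l (z(l, Z) = l*(4*Z) = 4*Z*l)
(z(-6, 5)*(-14))*(-25) = ((4*5*(-6))*(-14))*(-25) = -120*(-14)*(-25) = 1680*(-25) = -42000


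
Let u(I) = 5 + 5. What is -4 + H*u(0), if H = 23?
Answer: 226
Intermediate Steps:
u(I) = 10
-4 + H*u(0) = -4 + 23*10 = -4 + 230 = 226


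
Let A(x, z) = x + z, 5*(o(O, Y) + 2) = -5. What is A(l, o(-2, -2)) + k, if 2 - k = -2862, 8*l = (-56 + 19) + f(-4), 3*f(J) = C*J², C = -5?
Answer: 68473/24 ≈ 2853.0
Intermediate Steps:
f(J) = -5*J²/3 (f(J) = (-5*J²)/3 = -5*J²/3)
l = -191/24 (l = ((-56 + 19) - 5/3*(-4)²)/8 = (-37 - 5/3*16)/8 = (-37 - 80/3)/8 = (⅛)*(-191/3) = -191/24 ≈ -7.9583)
o(O, Y) = -3 (o(O, Y) = -2 + (⅕)*(-5) = -2 - 1 = -3)
k = 2864 (k = 2 - 1*(-2862) = 2 + 2862 = 2864)
A(l, o(-2, -2)) + k = (-191/24 - 3) + 2864 = -263/24 + 2864 = 68473/24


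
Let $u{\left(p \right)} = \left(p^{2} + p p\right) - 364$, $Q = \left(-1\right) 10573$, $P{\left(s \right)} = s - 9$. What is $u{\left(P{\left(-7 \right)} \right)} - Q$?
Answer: $10721$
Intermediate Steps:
$P{\left(s \right)} = -9 + s$
$Q = -10573$
$u{\left(p \right)} = -364 + 2 p^{2}$ ($u{\left(p \right)} = \left(p^{2} + p^{2}\right) - 364 = 2 p^{2} - 364 = -364 + 2 p^{2}$)
$u{\left(P{\left(-7 \right)} \right)} - Q = \left(-364 + 2 \left(-9 - 7\right)^{2}\right) - -10573 = \left(-364 + 2 \left(-16\right)^{2}\right) + 10573 = \left(-364 + 2 \cdot 256\right) + 10573 = \left(-364 + 512\right) + 10573 = 148 + 10573 = 10721$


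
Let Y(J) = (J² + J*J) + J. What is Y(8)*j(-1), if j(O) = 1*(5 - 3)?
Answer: 272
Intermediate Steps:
Y(J) = J + 2*J² (Y(J) = (J² + J²) + J = 2*J² + J = J + 2*J²)
j(O) = 2 (j(O) = 1*2 = 2)
Y(8)*j(-1) = (8*(1 + 2*8))*2 = (8*(1 + 16))*2 = (8*17)*2 = 136*2 = 272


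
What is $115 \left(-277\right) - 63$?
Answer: $-31918$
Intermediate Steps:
$115 \left(-277\right) - 63 = -31855 - 63 = -31918$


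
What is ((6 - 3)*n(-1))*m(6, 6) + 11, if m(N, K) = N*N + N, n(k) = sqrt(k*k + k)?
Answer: 11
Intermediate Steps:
n(k) = sqrt(k + k**2) (n(k) = sqrt(k**2 + k) = sqrt(k + k**2))
m(N, K) = N + N**2 (m(N, K) = N**2 + N = N + N**2)
((6 - 3)*n(-1))*m(6, 6) + 11 = ((6 - 3)*sqrt(-(1 - 1)))*(6*(1 + 6)) + 11 = (3*sqrt(-1*0))*(6*7) + 11 = (3*sqrt(0))*42 + 11 = (3*0)*42 + 11 = 0*42 + 11 = 0 + 11 = 11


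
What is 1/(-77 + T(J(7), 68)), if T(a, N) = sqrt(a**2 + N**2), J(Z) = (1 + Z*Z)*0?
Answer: -1/9 ≈ -0.11111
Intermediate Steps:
J(Z) = 0 (J(Z) = (1 + Z**2)*0 = 0)
T(a, N) = sqrt(N**2 + a**2)
1/(-77 + T(J(7), 68)) = 1/(-77 + sqrt(68**2 + 0**2)) = 1/(-77 + sqrt(4624 + 0)) = 1/(-77 + sqrt(4624)) = 1/(-77 + 68) = 1/(-9) = -1/9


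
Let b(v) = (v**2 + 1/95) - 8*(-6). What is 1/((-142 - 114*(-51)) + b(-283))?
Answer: 95/8151856 ≈ 1.1654e-5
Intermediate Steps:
b(v) = 4561/95 + v**2 (b(v) = (v**2 + 1/95) + 48 = (1/95 + v**2) + 48 = 4561/95 + v**2)
1/((-142 - 114*(-51)) + b(-283)) = 1/((-142 - 114*(-51)) + (4561/95 + (-283)**2)) = 1/((-142 + 5814) + (4561/95 + 80089)) = 1/(5672 + 7613016/95) = 1/(8151856/95) = 95/8151856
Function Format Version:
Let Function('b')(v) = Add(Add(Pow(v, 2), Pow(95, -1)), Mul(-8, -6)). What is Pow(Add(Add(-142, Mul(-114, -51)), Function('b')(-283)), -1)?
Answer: Rational(95, 8151856) ≈ 1.1654e-5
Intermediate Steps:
Function('b')(v) = Add(Rational(4561, 95), Pow(v, 2)) (Function('b')(v) = Add(Add(Pow(v, 2), Rational(1, 95)), 48) = Add(Add(Rational(1, 95), Pow(v, 2)), 48) = Add(Rational(4561, 95), Pow(v, 2)))
Pow(Add(Add(-142, Mul(-114, -51)), Function('b')(-283)), -1) = Pow(Add(Add(-142, Mul(-114, -51)), Add(Rational(4561, 95), Pow(-283, 2))), -1) = Pow(Add(Add(-142, 5814), Add(Rational(4561, 95), 80089)), -1) = Pow(Add(5672, Rational(7613016, 95)), -1) = Pow(Rational(8151856, 95), -1) = Rational(95, 8151856)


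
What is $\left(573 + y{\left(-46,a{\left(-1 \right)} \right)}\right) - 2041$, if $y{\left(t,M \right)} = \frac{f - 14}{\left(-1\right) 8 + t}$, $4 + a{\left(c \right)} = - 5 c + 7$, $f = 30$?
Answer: $- \frac{39644}{27} \approx -1468.3$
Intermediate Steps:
$a{\left(c \right)} = 3 - 5 c$ ($a{\left(c \right)} = -4 - \left(-7 + 5 c\right) = 3 - 5 c$)
$y{\left(t,M \right)} = \frac{16}{-8 + t}$ ($y{\left(t,M \right)} = \frac{30 - 14}{\left(-1\right) 8 + t} = \frac{16}{-8 + t}$)
$\left(573 + y{\left(-46,a{\left(-1 \right)} \right)}\right) - 2041 = \left(573 + \frac{16}{-8 - 46}\right) - 2041 = \left(573 + \frac{16}{-54}\right) - 2041 = \left(573 + 16 \left(- \frac{1}{54}\right)\right) - 2041 = \left(573 - \frac{8}{27}\right) - 2041 = \frac{15463}{27} - 2041 = - \frac{39644}{27}$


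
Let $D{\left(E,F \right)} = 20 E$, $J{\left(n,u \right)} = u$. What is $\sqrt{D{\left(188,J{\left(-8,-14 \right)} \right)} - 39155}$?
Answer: $i \sqrt{35395} \approx 188.14 i$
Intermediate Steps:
$\sqrt{D{\left(188,J{\left(-8,-14 \right)} \right)} - 39155} = \sqrt{20 \cdot 188 - 39155} = \sqrt{3760 - 39155} = \sqrt{-35395} = i \sqrt{35395}$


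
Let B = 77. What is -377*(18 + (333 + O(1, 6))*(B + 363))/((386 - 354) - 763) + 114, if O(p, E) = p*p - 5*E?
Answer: 50517640/731 ≈ 69108.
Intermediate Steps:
O(p, E) = p**2 - 5*E
-377*(18 + (333 + O(1, 6))*(B + 363))/((386 - 354) - 763) + 114 = -377*(18 + (333 + (1**2 - 5*6))*(77 + 363))/((386 - 354) - 763) + 114 = -377*(18 + (333 + (1 - 30))*440)/(32 - 763) + 114 = -377*(18 + (333 - 29)*440)/(-731) + 114 = -377*(18 + 304*440)*(-1)/731 + 114 = -377*(18 + 133760)*(-1)/731 + 114 = -50434306*(-1)/731 + 114 = -377*(-133778/731) + 114 = 50434306/731 + 114 = 50517640/731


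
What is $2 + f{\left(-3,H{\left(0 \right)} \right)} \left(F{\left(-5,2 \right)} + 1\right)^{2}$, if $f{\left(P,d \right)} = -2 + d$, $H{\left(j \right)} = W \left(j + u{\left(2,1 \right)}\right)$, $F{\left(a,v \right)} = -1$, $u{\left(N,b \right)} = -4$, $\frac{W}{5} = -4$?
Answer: $2$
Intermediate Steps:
$W = -20$ ($W = 5 \left(-4\right) = -20$)
$H{\left(j \right)} = 80 - 20 j$ ($H{\left(j \right)} = - 20 \left(j - 4\right) = - 20 \left(-4 + j\right) = 80 - 20 j$)
$2 + f{\left(-3,H{\left(0 \right)} \right)} \left(F{\left(-5,2 \right)} + 1\right)^{2} = 2 + \left(-2 + \left(80 - 0\right)\right) \left(-1 + 1\right)^{2} = 2 + \left(-2 + \left(80 + 0\right)\right) 0^{2} = 2 + \left(-2 + 80\right) 0 = 2 + 78 \cdot 0 = 2 + 0 = 2$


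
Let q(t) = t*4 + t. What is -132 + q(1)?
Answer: -127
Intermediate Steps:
q(t) = 5*t (q(t) = 4*t + t = 5*t)
-132 + q(1) = -132 + 5*1 = -132 + 5 = -127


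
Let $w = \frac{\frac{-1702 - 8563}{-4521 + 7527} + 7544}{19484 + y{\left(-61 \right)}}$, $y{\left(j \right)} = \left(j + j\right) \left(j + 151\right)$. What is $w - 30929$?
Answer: $- \frac{790616102297}{25563024} \approx -30928.0$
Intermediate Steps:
$y{\left(j \right)} = 2 j \left(151 + j\right)$
$w = \frac{22666999}{25563024}$ ($w = \frac{\frac{-1702 - 8563}{-4521 + 7527} + 7544}{19484 + 2 \left(-61\right) \left(151 - 61\right)} = \frac{- \frac{10265}{3006} + 7544}{19484 + 2 \left(-61\right) 90} = \frac{\left(-10265\right) \frac{1}{3006} + 7544}{19484 - 10980} = \frac{- \frac{10265}{3006} + 7544}{8504} = \frac{22666999}{3006} \cdot \frac{1}{8504} = \frac{22666999}{25563024} \approx 0.88671$)
$w - 30929 = \frac{22666999}{25563024} - 30929 = - \frac{790616102297}{25563024}$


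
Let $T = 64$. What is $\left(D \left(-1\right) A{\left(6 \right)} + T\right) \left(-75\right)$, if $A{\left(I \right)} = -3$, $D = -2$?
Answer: $-4350$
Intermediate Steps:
$\left(D \left(-1\right) A{\left(6 \right)} + T\right) \left(-75\right) = \left(\left(-2\right) \left(-1\right) \left(-3\right) + 64\right) \left(-75\right) = \left(2 \left(-3\right) + 64\right) \left(-75\right) = \left(-6 + 64\right) \left(-75\right) = 58 \left(-75\right) = -4350$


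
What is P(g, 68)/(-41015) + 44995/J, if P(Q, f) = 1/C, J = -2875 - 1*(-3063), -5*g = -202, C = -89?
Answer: 164246823513/686262980 ≈ 239.34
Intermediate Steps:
g = 202/5 (g = -⅕*(-202) = 202/5 ≈ 40.400)
J = 188 (J = -2875 + 3063 = 188)
P(Q, f) = -1/89 (P(Q, f) = 1/(-89) = -1/89)
P(g, 68)/(-41015) + 44995/J = -1/89/(-41015) + 44995/188 = -1/89*(-1/41015) + 44995*(1/188) = 1/3650335 + 44995/188 = 164246823513/686262980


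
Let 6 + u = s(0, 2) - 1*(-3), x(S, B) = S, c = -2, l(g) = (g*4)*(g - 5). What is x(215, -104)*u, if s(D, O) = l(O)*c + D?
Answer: 9675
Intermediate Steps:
l(g) = 4*g*(-5 + g) (l(g) = (4*g)*(-5 + g) = 4*g*(-5 + g))
s(D, O) = D - 8*O*(-5 + O) (s(D, O) = (4*O*(-5 + O))*(-2) + D = -8*O*(-5 + O) + D = D - 8*O*(-5 + O))
u = 45 (u = -6 + ((0 - 8*2*(-5 + 2)) - 1*(-3)) = -6 + ((0 - 8*2*(-3)) + 3) = -6 + ((0 + 48) + 3) = -6 + (48 + 3) = -6 + 51 = 45)
x(215, -104)*u = 215*45 = 9675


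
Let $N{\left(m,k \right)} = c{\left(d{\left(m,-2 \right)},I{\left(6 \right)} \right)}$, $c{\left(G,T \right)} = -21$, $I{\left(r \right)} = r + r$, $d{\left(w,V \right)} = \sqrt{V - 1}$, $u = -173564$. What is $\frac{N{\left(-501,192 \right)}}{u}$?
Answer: $\frac{21}{173564} \approx 0.00012099$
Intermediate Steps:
$d{\left(w,V \right)} = \sqrt{-1 + V}$
$I{\left(r \right)} = 2 r$
$N{\left(m,k \right)} = -21$
$\frac{N{\left(-501,192 \right)}}{u} = - \frac{21}{-173564} = \left(-21\right) \left(- \frac{1}{173564}\right) = \frac{21}{173564}$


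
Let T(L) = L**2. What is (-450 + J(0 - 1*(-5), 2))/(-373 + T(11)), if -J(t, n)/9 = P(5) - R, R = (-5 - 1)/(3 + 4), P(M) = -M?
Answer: 321/196 ≈ 1.6378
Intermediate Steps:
R = -6/7 ≈ -0.85714
J(t, n) = 261/7 (J(t, n) = -9*(-1*5 - 1*(-6/7)) = -9*(-5 + 6/7) = -9*(-29/7) = 261/7)
(-450 + J(0 - 1*(-5), 2))/(-373 + T(11)) = (-450 + 261/7)/(-373 + 11**2) = -2889/(7*(-373 + 121)) = -2889/7/(-252) = -2889/7*(-1/252) = 321/196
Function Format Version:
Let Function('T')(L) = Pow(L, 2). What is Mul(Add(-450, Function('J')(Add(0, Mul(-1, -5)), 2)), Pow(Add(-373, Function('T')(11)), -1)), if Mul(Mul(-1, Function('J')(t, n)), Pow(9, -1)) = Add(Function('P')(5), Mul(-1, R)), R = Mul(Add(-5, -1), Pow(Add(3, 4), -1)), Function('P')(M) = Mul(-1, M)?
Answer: Rational(321, 196) ≈ 1.6378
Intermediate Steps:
R = Rational(-6, 7) (R = Mul(-6, Pow(7, -1)) = Mul(-6, Rational(1, 7)) = Rational(-6, 7) ≈ -0.85714)
Function('J')(t, n) = Rational(261, 7) (Function('J')(t, n) = Mul(-9, Add(Mul(-1, 5), Mul(-1, Rational(-6, 7)))) = Mul(-9, Add(-5, Rational(6, 7))) = Mul(-9, Rational(-29, 7)) = Rational(261, 7))
Mul(Add(-450, Function('J')(Add(0, Mul(-1, -5)), 2)), Pow(Add(-373, Function('T')(11)), -1)) = Mul(Add(-450, Rational(261, 7)), Pow(Add(-373, Pow(11, 2)), -1)) = Mul(Rational(-2889, 7), Pow(Add(-373, 121), -1)) = Mul(Rational(-2889, 7), Pow(-252, -1)) = Mul(Rational(-2889, 7), Rational(-1, 252)) = Rational(321, 196)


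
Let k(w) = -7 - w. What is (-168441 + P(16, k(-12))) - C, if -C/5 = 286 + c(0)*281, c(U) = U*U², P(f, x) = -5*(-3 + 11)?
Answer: -167051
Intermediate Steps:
P(f, x) = -40 (P(f, x) = -5*8 = -40)
c(U) = U³
C = -1430 (C = -5*(286 + 0³*281) = -5*(286 + 0*281) = -5*(286 + 0) = -5*286 = -1430)
(-168441 + P(16, k(-12))) - C = (-168441 - 40) - 1*(-1430) = -168481 + 1430 = -167051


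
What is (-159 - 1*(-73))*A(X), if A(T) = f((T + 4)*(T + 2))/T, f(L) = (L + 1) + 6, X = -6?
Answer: 215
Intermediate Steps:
f(L) = 7 + L (f(L) = (1 + L) + 6 = 7 + L)
A(T) = (7 + (2 + T)*(4 + T))/T (A(T) = (7 + (T + 4)*(T + 2))/T = (7 + (4 + T)*(2 + T))/T = (7 + (2 + T)*(4 + T))/T)
(-159 - 1*(-73))*A(X) = (-159 - 1*(-73))*(6 - 6 + 15/(-6)) = (-159 + 73)*(6 - 6 + 15*(-⅙)) = -86*(6 - 6 - 5/2) = -86*(-5/2) = 215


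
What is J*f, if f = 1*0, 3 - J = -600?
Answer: 0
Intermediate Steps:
J = 603 (J = 3 - 1*(-600) = 3 + 600 = 603)
f = 0
J*f = 603*0 = 0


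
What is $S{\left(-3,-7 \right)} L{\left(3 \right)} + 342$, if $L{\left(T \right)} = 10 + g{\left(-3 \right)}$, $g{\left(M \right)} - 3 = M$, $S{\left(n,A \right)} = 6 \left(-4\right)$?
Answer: $102$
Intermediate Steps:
$S{\left(n,A \right)} = -24$
$g{\left(M \right)} = 3 + M$
$L{\left(T \right)} = 10$ ($L{\left(T \right)} = 10 + \left(3 - 3\right) = 10 + 0 = 10$)
$S{\left(-3,-7 \right)} L{\left(3 \right)} + 342 = \left(-24\right) 10 + 342 = -240 + 342 = 102$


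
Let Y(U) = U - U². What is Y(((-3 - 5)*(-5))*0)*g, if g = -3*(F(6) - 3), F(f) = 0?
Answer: 0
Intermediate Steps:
g = 9 (g = -3*(0 - 3) = -3*(-3) = 9)
Y(((-3 - 5)*(-5))*0)*g = ((((-3 - 5)*(-5))*0)*(1 - (-3 - 5)*(-5)*0))*9 = ((-8*(-5)*0)*(1 - (-8*(-5))*0))*9 = ((40*0)*(1 - 40*0))*9 = (0*(1 - 1*0))*9 = (0*(1 + 0))*9 = (0*1)*9 = 0*9 = 0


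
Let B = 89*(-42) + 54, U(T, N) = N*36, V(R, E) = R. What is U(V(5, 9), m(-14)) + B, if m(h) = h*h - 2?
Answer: 3300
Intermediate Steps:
m(h) = -2 + h**2 (m(h) = h**2 - 2 = -2 + h**2)
U(T, N) = 36*N
B = -3684 (B = -3738 + 54 = -3684)
U(V(5, 9), m(-14)) + B = 36*(-2 + (-14)**2) - 3684 = 36*(-2 + 196) - 3684 = 36*194 - 3684 = 6984 - 3684 = 3300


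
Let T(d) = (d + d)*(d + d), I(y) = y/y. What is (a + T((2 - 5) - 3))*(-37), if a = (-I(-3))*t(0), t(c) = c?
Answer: -5328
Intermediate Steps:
I(y) = 1
a = 0 (a = -1*1*0 = -1*0 = 0)
T(d) = 4*d² (T(d) = (2*d)*(2*d) = 4*d²)
(a + T((2 - 5) - 3))*(-37) = (0 + 4*((2 - 5) - 3)²)*(-37) = (0 + 4*(-3 - 3)²)*(-37) = (0 + 4*(-6)²)*(-37) = (0 + 4*36)*(-37) = (0 + 144)*(-37) = 144*(-37) = -5328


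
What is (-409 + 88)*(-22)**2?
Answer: -155364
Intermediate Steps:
(-409 + 88)*(-22)**2 = -321*484 = -155364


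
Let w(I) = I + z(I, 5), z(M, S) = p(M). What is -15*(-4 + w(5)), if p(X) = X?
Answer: -90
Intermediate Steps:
z(M, S) = M
w(I) = 2*I (w(I) = I + I = 2*I)
-15*(-4 + w(5)) = -15*(-4 + 2*5) = -15*(-4 + 10) = -15*6 = -90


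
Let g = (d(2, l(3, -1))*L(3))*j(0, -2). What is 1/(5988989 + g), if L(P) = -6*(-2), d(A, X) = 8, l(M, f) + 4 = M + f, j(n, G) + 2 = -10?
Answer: 1/5987837 ≈ 1.6701e-7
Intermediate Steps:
j(n, G) = -12 (j(n, G) = -2 - 10 = -12)
l(M, f) = -4 + M + f (l(M, f) = -4 + (M + f) = -4 + M + f)
L(P) = 12
g = -1152 (g = (8*12)*(-12) = 96*(-12) = -1152)
1/(5988989 + g) = 1/(5988989 - 1152) = 1/5987837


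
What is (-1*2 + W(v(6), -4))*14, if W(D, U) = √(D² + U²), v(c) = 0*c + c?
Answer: -28 + 28*√13 ≈ 72.955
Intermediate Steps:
v(c) = c (v(c) = 0 + c = c)
(-1*2 + W(v(6), -4))*14 = (-1*2 + √(6² + (-4)²))*14 = (-2 + √(36 + 16))*14 = (-2 + √52)*14 = (-2 + 2*√13)*14 = -28 + 28*√13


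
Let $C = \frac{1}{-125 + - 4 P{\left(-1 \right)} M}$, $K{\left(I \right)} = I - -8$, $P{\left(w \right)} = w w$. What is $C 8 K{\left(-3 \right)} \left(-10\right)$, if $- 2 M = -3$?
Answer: $\frac{400}{131} \approx 3.0534$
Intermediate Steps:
$M = \frac{3}{2}$ ($M = \left(- \frac{1}{2}\right) \left(-3\right) = \frac{3}{2} \approx 1.5$)
$P{\left(w \right)} = w^{2}$
$K{\left(I \right)} = 8 + I$ ($K{\left(I \right)} = I + 8 = 8 + I$)
$C = - \frac{1}{131}$ ($C = \frac{1}{-125 + - 4 \left(-1\right)^{2} \cdot \frac{3}{2}} = \frac{1}{-125 + \left(-4\right) 1 \cdot \frac{3}{2}} = \frac{1}{-125 - 6} = \frac{1}{-131} = - \frac{1}{131} \approx -0.0076336$)
$C 8 K{\left(-3 \right)} \left(-10\right) = - \frac{8 \left(8 - 3\right) \left(-10\right)}{131} = - \frac{8 \cdot 5 \left(-10\right)}{131} = - \frac{40 \left(-10\right)}{131} = \left(- \frac{1}{131}\right) \left(-400\right) = \frac{400}{131}$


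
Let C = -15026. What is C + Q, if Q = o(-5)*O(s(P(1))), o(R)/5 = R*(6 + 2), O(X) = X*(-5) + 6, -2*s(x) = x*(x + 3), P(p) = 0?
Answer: -16226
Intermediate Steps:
s(x) = -x*(3 + x)/2 (s(x) = -x*(x + 3)/2 = -x*(3 + x)/2)
O(X) = 6 - 5*X (O(X) = -5*X + 6 = 6 - 5*X)
o(R) = 40*R (o(R) = 5*(R*(6 + 2)) = 5*(R*8) = 5*(8*R) = 40*R)
Q = -1200 (Q = (40*(-5))*(6 - (-5)*0*(3 + 0)/2) = -200*(6 - (-5)*0*3/2) = -200*(6 - 5*0) = -200*(6 + 0) = -200*6 = -1200)
C + Q = -15026 - 1200 = -16226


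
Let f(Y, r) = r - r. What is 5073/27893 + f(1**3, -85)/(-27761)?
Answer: 5073/27893 ≈ 0.18187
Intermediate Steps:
f(Y, r) = 0
5073/27893 + f(1**3, -85)/(-27761) = 5073/27893 + 0/(-27761) = 5073*(1/27893) + 0*(-1/27761) = 5073/27893 + 0 = 5073/27893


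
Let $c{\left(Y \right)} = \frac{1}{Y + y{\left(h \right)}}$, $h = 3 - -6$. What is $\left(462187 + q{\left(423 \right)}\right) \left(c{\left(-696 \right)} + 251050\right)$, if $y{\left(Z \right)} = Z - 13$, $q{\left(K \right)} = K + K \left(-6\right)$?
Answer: $\frac{20212688114982}{175} \approx 1.155 \cdot 10^{11}$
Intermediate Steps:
$q{\left(K \right)} = - 5 K$ ($q{\left(K \right)} = K - 6 K = - 5 K$)
$h = 9$ ($h = 3 + 6 = 9$)
$y{\left(Z \right)} = -13 + Z$
$c{\left(Y \right)} = \frac{1}{-4 + Y}$ ($c{\left(Y \right)} = \frac{1}{Y + \left(-13 + 9\right)} = \frac{1}{Y - 4} = \frac{1}{-4 + Y}$)
$\left(462187 + q{\left(423 \right)}\right) \left(c{\left(-696 \right)} + 251050\right) = \left(462187 - 2115\right) \left(\frac{1}{-4 - 696} + 251050\right) = \left(462187 - 2115\right) \left(\frac{1}{-700} + 251050\right) = 460072 \left(- \frac{1}{700} + 251050\right) = 460072 \cdot \frac{175734999}{700} = \frac{20212688114982}{175}$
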